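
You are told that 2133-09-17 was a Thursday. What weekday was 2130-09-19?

Count forward from the earlier date (September 19, 2130) to the later (September 17, 2133):
September 19, 2130 → September 19, 2131: 365 days.
September 19, 2131 → September 19, 2132: 366 days (2132 is a leap year).
September 2132: 30 − 19 = 11 days remain.
Then 11 full months totalling 335 days.
September 1–17, 2133: 17 days.
Residual: 363 days.
Total: 1094 days.
1094 mod 7 = 2, so 2 days before Thursday is Tuesday.

Tuesday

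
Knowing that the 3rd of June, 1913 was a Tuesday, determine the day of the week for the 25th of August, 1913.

June 1913: 30 − 3 = 27 days remain.
Then July (31): 31 days.
August 1–25, 1913: 25 days.
Total: 27 + 31 + 25 = 83 days.
83 mod 7 = 6, so 6 days after Tuesday is Monday.

Monday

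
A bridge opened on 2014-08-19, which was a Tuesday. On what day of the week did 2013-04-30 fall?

Count forward from the earlier date (April 30, 2013) to the later (August 19, 2014):
April 30, 2013 → April 30, 2014: 365 days.
April 2014: 30 − 30 = 0 days remain.
Then May (31), June (30), July (31): 31 + 30 + 31 = 92 days.
August 1–19, 2014: 19 days.
Residual: 111 days.
Total: 476 days.
476 is a multiple of 7, so 2013-04-30 falls on the same weekday: Tuesday.

Tuesday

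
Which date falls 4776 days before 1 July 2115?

3 June 2102

Count 4776 days before July 1, 2115:
From June 3, 2102 to June 3, 2115: 13 years, of which 3 contain a Feb 29 — 10×365 + 3×366 = 4748 days.
June 2115: 30 − 3 = 27 days remain.
July 1, 2115: 1 day.
Residual: 28 days.
Total: 4776 days.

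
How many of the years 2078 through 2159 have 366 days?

Years divisible by 4: 2080, 2084, …, 2156 — 20 in all.
Of these, 2100 is divisible by 100 but not 400, so not leap.
Leap years: 20 − 1 = 19.

19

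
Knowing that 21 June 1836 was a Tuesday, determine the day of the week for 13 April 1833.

Count forward from the earlier date (April 13, 1833) to the later (June 21, 1836):
April 13, 1833 → April 13, 1834: 365 days.
April 13, 1834 → April 13, 1835: 365 days.
April 13, 1835 → April 13, 1836: 366 days (1836 is a leap year).
April 1836: 30 − 13 = 17 days remain.
Then May (31): 31 days.
June 1–21, 1836: 21 days.
Residual: 69 days.
Total: 1165 days.
1165 mod 7 = 3, so 3 days before Tuesday is Saturday.

Saturday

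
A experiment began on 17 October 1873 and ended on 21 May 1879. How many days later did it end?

October 17, 1873 → October 17, 1874: 365 days.
October 17, 1874 → October 17, 1875: 365 days.
October 17, 1875 → October 17, 1876: 366 days (1876 is a leap year).
October 17, 1876 → October 17, 1877: 365 days.
October 17, 1877 → October 17, 1878: 365 days.
October 1878: 31 − 17 = 14 days remain.
Then November (30), December (31), January (31), February 1879 (28), March (31), April (30): 30 + 31 + 31 + 28 + 31 + 30 = 181 days.
May 1–21, 1879: 21 days.
Residual: 216 days.
Total: 2042 days.

2042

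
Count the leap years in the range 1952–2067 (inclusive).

29

Years divisible by 4: 1952, 1956, …, 2064 — 29 in all.
2000 is divisible by 400, so still leap.
No century exceptions apply. Count: 29.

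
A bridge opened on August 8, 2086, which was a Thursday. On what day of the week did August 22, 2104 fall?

Friday

Day-of-year of August 8, 2086: 220.
Day-of-year of August 22, 2104: 235.
2086 has 365 days, so 365 − 220 = 145 days remain in 2086.
Full years 2087–2103: 14 common + 3 leap = 14×365 + 3×366 = 6208 days.
Total: 145 + 6208 + 235 = 6588 days.
6588 mod 7 = 1, so 1 day after Thursday is Friday.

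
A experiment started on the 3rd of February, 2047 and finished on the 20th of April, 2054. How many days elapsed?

From February 3, 2047 to February 3, 2054: 7 years, of which 2 contain a Feb 29 — 5×365 + 2×366 = 2557 days.
February 2054: 28 − 3 = 25 days remain (2054 is not a leap year, so February has 28 days).
Then March (31): 31 days.
April 1–20, 2054: 20 days.
Residual: 76 days.
Total: 2633 days.

2633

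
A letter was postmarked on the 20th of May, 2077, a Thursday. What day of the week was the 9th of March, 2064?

Sunday

Count forward from the earlier date (March 9, 2064) to the later (May 20, 2077):
From March 9, 2064 to March 9, 2077: 13 years, of which 3 contain a Feb 29 — 10×365 + 3×366 = 4748 days.
March 2077: 31 − 9 = 22 days remain.
Then April (30): 30 days.
May 1–20, 2077: 20 days.
Residual: 72 days.
Total: 4820 days.
4820 mod 7 = 4, so 4 days before Thursday is Sunday.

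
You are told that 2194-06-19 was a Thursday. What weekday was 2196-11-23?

Day-of-year of June 19, 2194: 170.
Day-of-year of November 23, 2196: 328.
2194 has 365 days, so 365 − 170 = 195 days remain in 2194.
Full years: 2195: 365. Sum = 365.
Total: 195 + 365 + 328 = 888 days.
888 mod 7 = 6, so 6 days after Thursday is Wednesday.

Wednesday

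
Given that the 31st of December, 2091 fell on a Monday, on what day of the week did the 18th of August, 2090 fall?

Count forward from the earlier date (August 18, 2090) to the later (December 31, 2091):
August 18, 2090 → August 18, 2091: 365 days.
August 2091: 31 − 18 = 13 days remain.
Then September (30), October (31), November (30): 30 + 31 + 30 = 91 days.
December 1–31, 2091: 31 days.
Residual: 135 days.
Total: 500 days.
500 mod 7 = 3, so 3 days before Monday is Friday.

Friday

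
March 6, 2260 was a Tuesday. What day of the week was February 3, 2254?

Friday

Count forward from the earlier date (February 3, 2254) to the later (March 6, 2260):
Day-of-year of February 3, 2254: 34.
Day-of-year of March 6, 2260: 66.
2254 has 365 days, so 365 − 34 = 331 days remain in 2254.
Full years: 2255: 365; 2256: 366; 2257: 365; 2258: 365; 2259: 365. Sum = 1826.
Total: 331 + 1826 + 66 = 2223 days.
2223 mod 7 = 4, so 4 days before Tuesday is Friday.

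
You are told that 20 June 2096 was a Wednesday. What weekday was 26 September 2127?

Friday

From June 20, 2096 to June 20, 2127: 31 years, of which 6 contain a Feb 29 — 25×365 + 6×366 = 11321 days.
(2100 is not a leap year (divisible by 100 but not 400).)
June 2127: 30 − 20 = 10 days remain.
Then July (31), August (31): 31 + 31 = 62 days.
September 1–26, 2127: 26 days.
Residual: 98 days.
Total: 11419 days.
11419 mod 7 = 2, so 2 days after Wednesday is Friday.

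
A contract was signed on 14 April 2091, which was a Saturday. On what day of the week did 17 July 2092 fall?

Thursday

April 14, 2091 → April 14, 2092: 366 days (2092 is a leap year).
April 2092: 30 − 14 = 16 days remain.
Then May (31), June (30): 31 + 30 = 61 days.
July 1–17, 2092: 17 days.
Residual: 94 days.
Total: 460 days.
460 mod 7 = 5, so 5 days after Saturday is Thursday.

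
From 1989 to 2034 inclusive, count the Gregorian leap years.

Years divisible by 4 in [1989, 2034]: 1992, 1996, 2000, 2004, 2008, 2012, 2016, 2020, 2024, 2028, 2032.
2000 is divisible by 400, so still leap.
No century exceptions apply. Count: 11.

11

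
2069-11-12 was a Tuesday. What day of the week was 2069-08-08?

Thursday

Count forward from the earlier date (August 8, 2069) to the later (November 12, 2069):
August 2069: 31 − 8 = 23 days remain.
Then September (30), October (31): 30 + 31 = 61 days.
November 1–12, 2069: 12 days.
Total: 23 + 61 + 12 = 96 days.
96 mod 7 = 5, so 5 days before Tuesday is Thursday.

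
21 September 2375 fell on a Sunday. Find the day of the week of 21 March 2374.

Thursday

Count forward from the earlier date (March 21, 2374) to the later (September 21, 2375):
March 21, 2374 → March 21, 2375: 365 days.
March 2375: 31 − 21 = 10 days remain.
Then April (30), May (31), June (30), July (31), August (31): 30 + 31 + 30 + 31 + 31 = 153 days.
September 1–21, 2375: 21 days.
Residual: 184 days.
Total: 549 days.
549 mod 7 = 3, so 3 days before Sunday is Thursday.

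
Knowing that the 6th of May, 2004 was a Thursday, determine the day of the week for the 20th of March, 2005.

May 2004: 31 − 6 = 25 days remain.
Then 9 full months totalling 273 days.
March 1–20, 2005: 20 days.
Residual: 318 days.
Total: 318 days.
318 mod 7 = 3, so 3 days after Thursday is Sunday.

Sunday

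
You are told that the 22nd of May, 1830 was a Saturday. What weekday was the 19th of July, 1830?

May 1830: 31 − 22 = 9 days remain.
Then June (30): 30 days.
July 1–19, 1830: 19 days.
Total: 9 + 30 + 19 = 58 days.
58 mod 7 = 2, so 2 days after Saturday is Monday.

Monday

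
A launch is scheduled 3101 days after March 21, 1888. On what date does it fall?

September 16, 1896

Count 3101 days after March 21, 1888:
Day-of-year of March 21, 1888: 81.
Day-of-year of September 16, 1896: 260.
1888 has 366 days, so 366 − 81 = 285 days remain in 1888.
Full years 1889–1895: 6 common + 1 leap = 6×365 + 1×366 = 2556 days.
Total: 285 + 2556 + 260 = 3101 days.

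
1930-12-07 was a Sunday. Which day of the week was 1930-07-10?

Thursday

Count forward from the earlier date (July 10, 1930) to the later (December 7, 1930):
July 1930: 31 − 10 = 21 days remain.
Then August (31), September (30), October (31), November (30): 31 + 30 + 31 + 30 = 122 days.
December 1–7, 1930: 7 days.
Total: 21 + 122 + 7 = 150 days.
150 mod 7 = 3, so 3 days before Sunday is Thursday.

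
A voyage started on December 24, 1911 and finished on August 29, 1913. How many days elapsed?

December 1911: 31 − 24 = 7 days remain.
Then 19 full months totalling 578 days.
August 1–29, 1913: 29 days.
Total: 7 + 578 + 29 = 614 days.

614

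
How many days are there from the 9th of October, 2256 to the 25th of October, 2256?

16

Within October 2256: 25 − 9 = 16 days.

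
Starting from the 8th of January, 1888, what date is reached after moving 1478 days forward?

the 25th of January, 1892

Count 1478 days after January 8, 1888:
January 8, 1888 → January 8, 1889: 366 days (1888 is a leap year).
January 8, 1889 → January 8, 1890: 365 days.
January 8, 1890 → January 8, 1891: 365 days.
January 8, 1891 → January 8, 1892: 365 days.
Within January 1892: 25 − 8 = 17 days.
Total: 1478 days.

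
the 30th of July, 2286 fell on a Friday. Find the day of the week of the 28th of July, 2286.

Count forward from the earlier date (July 28, 2286) to the later (July 30, 2286):
Within July 2286: 30 − 28 = 2 days.
2 mod 7 = 2, so 2 days before Friday is Wednesday.

Wednesday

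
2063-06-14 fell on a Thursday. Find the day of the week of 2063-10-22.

June 2063: 30 − 14 = 16 days remain.
Then July (31), August (31), September (30): 31 + 31 + 30 = 92 days.
October 1–22, 2063: 22 days.
Total: 16 + 92 + 22 = 130 days.
130 mod 7 = 4, so 4 days after Thursday is Monday.

Monday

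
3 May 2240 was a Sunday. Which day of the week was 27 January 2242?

Day-of-year of May 3, 2240: 124.
Day-of-year of January 27, 2242: 27.
2240 has 366 days, so 366 − 124 = 242 days remain in 2240.
Full years: 2241: 365. Sum = 365.
Total: 242 + 365 + 27 = 634 days.
634 mod 7 = 4, so 4 days after Sunday is Thursday.

Thursday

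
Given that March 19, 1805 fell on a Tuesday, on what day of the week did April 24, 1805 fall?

Wednesday

March 1805: 31 − 19 = 12 days remain.
April 1–24, 1805: 24 days.
Total: 12 + 24 = 36 days.
36 mod 7 = 1, so 1 day after Tuesday is Wednesday.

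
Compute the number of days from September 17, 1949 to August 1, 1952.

1049

Day-of-year of September 17, 1949: 260.
Day-of-year of August 1, 1952: 214.
1949 has 365 days, so 365 − 260 = 105 days remain in 1949.
Full years: 1950: 365; 1951: 365. Sum = 730.
Total: 105 + 730 + 214 = 1049 days.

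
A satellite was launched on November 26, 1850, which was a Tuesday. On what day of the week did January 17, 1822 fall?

Thursday

Count forward from the earlier date (January 17, 1822) to the later (November 26, 1850):
Day-of-year of January 17, 1822: 17.
Day-of-year of November 26, 1850: 330.
1822 has 365 days, so 365 − 17 = 348 days remain in 1822.
Full years 1823–1849: 20 common + 7 leap = 20×365 + 7×366 = 9862 days.
Total: 348 + 9862 + 330 = 10540 days.
10540 mod 7 = 5, so 5 days before Tuesday is Thursday.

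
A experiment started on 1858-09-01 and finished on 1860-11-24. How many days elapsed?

815

September 1, 1858 → September 1, 1859: 365 days.
September 1, 1859 → September 1, 1860: 366 days (1860 is a leap year).
September 1860: 30 − 1 = 29 days remain.
Then October (31): 31 days.
November 1–24, 1860: 24 days.
Residual: 84 days.
Total: 815 days.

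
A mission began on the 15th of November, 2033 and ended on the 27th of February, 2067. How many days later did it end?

12157

Day-of-year of November 15, 2033: 319.
Day-of-year of February 27, 2067: 58.
2033 has 365 days, so 365 − 319 = 46 days remain in 2033.
Full years 2034–2066: 25 common + 8 leap = 25×365 + 8×366 = 12053 days.
Total: 46 + 12053 + 58 = 12157 days.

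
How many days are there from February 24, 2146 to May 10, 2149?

1171

Day-of-year of February 24, 2146: 55.
Day-of-year of May 10, 2149: 130.
2146 has 365 days, so 365 − 55 = 310 days remain in 2146.
Full years: 2147: 365; 2148: 366. Sum = 731.
Total: 310 + 731 + 130 = 1171 days.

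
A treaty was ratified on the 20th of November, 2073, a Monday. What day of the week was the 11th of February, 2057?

Count forward from the earlier date (February 11, 2057) to the later (November 20, 2073):
From February 11, 2057 to February 11, 2073: 16 years, of which 4 contain a Feb 29 — 12×365 + 4×366 = 5844 days.
February 2073: 28 − 11 = 17 days remain (2073 is not a leap year, so February has 28 days).
Then March (31), April (30), May (31), June (30), July (31), August (31), September (30), October (31): 31 + 30 + 31 + 30 + 31 + 31 + 30 + 31 = 245 days.
November 1–20, 2073: 20 days.
Residual: 282 days.
Total: 6126 days.
6126 mod 7 = 1, so 1 day before Monday is Sunday.

Sunday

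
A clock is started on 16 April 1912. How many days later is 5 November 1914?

Day-of-year of April 16, 1912: 107.
Day-of-year of November 5, 1914: 309.
1912 has 366 days, so 366 − 107 = 259 days remain in 1912.
Full years: 1913: 365. Sum = 365.
Total: 259 + 365 + 309 = 933 days.

933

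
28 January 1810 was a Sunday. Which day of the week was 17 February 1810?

January 1810: 31 − 28 = 3 days remain.
February 1–17, 1810: 17 days (1810 is not a leap year).
Total: 3 + 17 = 20 days.
20 mod 7 = 6, so 6 days after Sunday is Saturday.

Saturday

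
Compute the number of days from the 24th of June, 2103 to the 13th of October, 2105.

842

June 2103: 30 − 24 = 6 days remain.
Then 27 full months totalling 823 days.
October 1–13, 2105: 13 days.
Total: 6 + 823 + 13 = 842 days.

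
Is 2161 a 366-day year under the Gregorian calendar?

2161 is not a leap year.

No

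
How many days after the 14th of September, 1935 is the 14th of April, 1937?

578

September 14, 1935 → September 14, 1936: 366 days (1936 is a leap year).
September 1936: 30 − 14 = 16 days remain.
Then October (31), November (30), December (31), January (31), February 1937 (28), March (31): 31 + 30 + 31 + 31 + 28 + 31 = 182 days.
April 1–14, 1937: 14 days.
Residual: 212 days.
Total: 578 days.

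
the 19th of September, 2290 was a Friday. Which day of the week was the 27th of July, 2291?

Monday

Day-of-year of September 19, 2290: 262.
Day-of-year of July 27, 2291: 208.
2290 has 365 days, so 365 − 262 = 103 days remain in 2290.
Total: 103 + 208 = 311 days.
311 mod 7 = 3, so 3 days after Friday is Monday.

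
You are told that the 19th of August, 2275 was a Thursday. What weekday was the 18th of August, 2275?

Wednesday

Count forward from the earlier date (August 18, 2275) to the later (August 19, 2275):
Within August 2275: 19 − 18 = 1 day.
1 mod 7 = 1, so 1 day before Thursday is Wednesday.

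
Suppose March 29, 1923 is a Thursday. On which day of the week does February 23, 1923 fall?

Friday

Count forward from the earlier date (February 23, 1923) to the later (March 29, 1923):
February 1923: 28 − 23 = 5 days remain (1923 is not a leap year, so February has 28 days).
March 1–29, 1923: 29 days.
Total: 5 + 29 = 34 days.
34 mod 7 = 6, so 6 days before Thursday is Friday.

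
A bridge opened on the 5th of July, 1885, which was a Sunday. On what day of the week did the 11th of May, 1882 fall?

Count forward from the earlier date (May 11, 1882) to the later (July 5, 1885):
May 11, 1882 → May 11, 1883: 365 days.
May 11, 1883 → May 11, 1884: 366 days (1884 is a leap year).
May 11, 1884 → May 11, 1885: 365 days.
May 1885: 31 − 11 = 20 days remain.
Then June (30): 30 days.
July 1–5, 1885: 5 days.
Residual: 55 days.
Total: 1151 days.
1151 mod 7 = 3, so 3 days before Sunday is Thursday.

Thursday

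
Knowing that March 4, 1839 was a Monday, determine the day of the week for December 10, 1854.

From March 4, 1839 to March 4, 1854: 15 years, of which 4 contain a Feb 29 — 11×365 + 4×366 = 5479 days.
March 1854: 31 − 4 = 27 days remain.
Then April (30), May (31), June (30), July (31), August (31), September (30), October (31), November (30): 30 + 31 + 30 + 31 + 31 + 30 + 31 + 30 = 244 days.
December 1–10, 1854: 10 days.
Residual: 281 days.
Total: 5760 days.
5760 mod 7 = 6, so 6 days after Monday is Sunday.

Sunday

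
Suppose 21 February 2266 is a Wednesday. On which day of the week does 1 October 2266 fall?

February 2266: 28 − 21 = 7 days remain (2266 is not a leap year, so February has 28 days).
Then March (31), April (30), May (31), June (30), July (31), August (31), September (30): 31 + 30 + 31 + 30 + 31 + 31 + 30 = 214 days.
October 1, 2266: 1 day.
Total: 7 + 214 + 1 = 222 days.
222 mod 7 = 5, so 5 days after Wednesday is Monday.

Monday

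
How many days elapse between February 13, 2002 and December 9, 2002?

299

February 2002: 28 − 13 = 15 days remain (2002 is not a leap year, so February has 28 days).
Then 9 full months totalling 275 days.
December 1–9, 2002: 9 days.
Total: 15 + 275 + 9 = 299 days.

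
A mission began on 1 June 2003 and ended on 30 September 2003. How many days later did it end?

June 2003: 30 − 1 = 29 days remain.
Then July (31), August (31): 31 + 31 = 62 days.
September 1–30, 2003: 30 days.
Total: 29 + 62 + 30 = 121 days.

121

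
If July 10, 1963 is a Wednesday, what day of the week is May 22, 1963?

Wednesday

Count forward from the earlier date (May 22, 1963) to the later (July 10, 1963):
May 1963: 31 − 22 = 9 days remain.
Then June (30): 30 days.
July 1–10, 1963: 10 days.
Total: 9 + 30 + 10 = 49 days.
49 is a multiple of 7, so May 22, 1963 falls on the same weekday: Wednesday.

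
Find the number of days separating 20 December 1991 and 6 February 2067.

27442

From December 20, 1991 to December 20, 2066: 75 years, of which 19 contain a Feb 29 — 56×365 + 19×366 = 27394 days.
(2000 is a leap year (divisible by 400).)
December 2066: 31 − 20 = 11 days remain.
Then January (31): 31 days.
February 1–6, 2067: 6 days (2067 is not a leap year).
Residual: 48 days.
Total: 27442 days.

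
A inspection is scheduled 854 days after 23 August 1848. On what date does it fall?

25 December 1850

Count 854 days after August 23, 1848:
August 23, 1848 → August 23, 1849: 365 days.
August 23, 1849 → August 23, 1850: 365 days.
August 1850: 31 − 23 = 8 days remain.
Then September (30), October (31), November (30): 30 + 31 + 30 = 91 days.
December 1–25, 1850: 25 days.
Residual: 124 days.
Total: 854 days.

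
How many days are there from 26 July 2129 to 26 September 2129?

July 2129: 31 − 26 = 5 days remain.
Then August (31): 31 days.
September 1–26, 2129: 26 days.
Total: 5 + 31 + 26 = 62 days.

62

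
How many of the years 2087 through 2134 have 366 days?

Years divisible by 4 in [2087, 2134]: 2088, 2092, 2096, 2100, 2104, 2108, 2112, 2116, 2120, 2124, 2128, 2132.
Of these, 2100 is divisible by 100 but not 400, so not leap.
Leap years: 12 − 1 = 11.

11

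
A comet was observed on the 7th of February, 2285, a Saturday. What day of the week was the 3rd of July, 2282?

Monday

Count forward from the earlier date (July 3, 2282) to the later (February 7, 2285):
Day-of-year of July 3, 2282: 184.
Day-of-year of February 7, 2285: 38.
2282 has 365 days, so 365 − 184 = 181 days remain in 2282.
Full years: 2283: 365; 2284: 366. Sum = 731.
Total: 181 + 731 + 38 = 950 days.
950 mod 7 = 5, so 5 days before Saturday is Monday.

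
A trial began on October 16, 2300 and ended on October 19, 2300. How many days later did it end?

3

Within October 2300: 19 − 16 = 3 days.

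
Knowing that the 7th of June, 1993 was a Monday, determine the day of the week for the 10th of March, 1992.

Count forward from the earlier date (March 10, 1992) to the later (June 7, 1993):
March 1992: 31 − 10 = 21 days remain.
Then 14 full months totalling 426 days.
June 1–7, 1993: 7 days.
Total: 21 + 426 + 7 = 454 days.
454 mod 7 = 6, so 6 days before Monday is Tuesday.

Tuesday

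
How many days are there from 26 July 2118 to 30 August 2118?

July 2118: 31 − 26 = 5 days remain.
August 1–30, 2118: 30 days.
Total: 5 + 30 = 35 days.

35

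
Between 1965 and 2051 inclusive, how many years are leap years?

21

Years divisible by 4: 1968, 1972, …, 2048 — 21 in all.
2000 is divisible by 400, so still leap.
No century exceptions apply. Count: 21.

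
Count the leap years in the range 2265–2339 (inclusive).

17

Years divisible by 4: 2268, 2272, …, 2336 — 18 in all.
Of these, 2300 is divisible by 100 but not 400, so not leap.
Leap years: 18 − 1 = 17.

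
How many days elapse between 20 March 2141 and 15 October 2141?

209

March 2141: 31 − 20 = 11 days remain.
Then April (30), May (31), June (30), July (31), August (31), September (30): 30 + 31 + 30 + 31 + 31 + 30 = 183 days.
October 1–15, 2141: 15 days.
Total: 11 + 183 + 15 = 209 days.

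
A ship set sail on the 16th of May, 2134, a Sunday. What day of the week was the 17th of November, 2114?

Saturday

Count forward from the earlier date (November 17, 2114) to the later (May 16, 2134):
From November 17, 2114 to November 17, 2133: 19 years, of which 5 contain a Feb 29 — 14×365 + 5×366 = 6940 days.
November 2133: 30 − 17 = 13 days remain.
Then December (31), January (31), February 2134 (28), March (31), April (30): 31 + 31 + 28 + 31 + 30 = 151 days.
May 1–16, 2134: 16 days.
Residual: 180 days.
Total: 7120 days.
7120 mod 7 = 1, so 1 day before Sunday is Saturday.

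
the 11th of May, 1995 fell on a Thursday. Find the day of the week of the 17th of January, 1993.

Sunday

Count forward from the earlier date (January 17, 1993) to the later (May 11, 1995):
January 1993: 31 − 17 = 14 days remain.
Then 27 full months totalling 819 days.
May 1–11, 1995: 11 days.
Total: 14 + 819 + 11 = 844 days.
844 mod 7 = 4, so 4 days before Thursday is Sunday.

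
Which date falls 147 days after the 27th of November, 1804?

the 23rd of April, 1805

Count 147 days after November 27, 1804:
November 1804: 30 − 27 = 3 days remain.
Then December (31), January (31), February 1805 (28), March (31): 31 + 31 + 28 + 31 = 121 days.
April 1–23, 1805: 23 days.
Total: 3 + 121 + 23 = 147 days.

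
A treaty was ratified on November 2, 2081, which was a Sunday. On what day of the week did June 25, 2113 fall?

Day-of-year of November 2, 2081: 306.
Day-of-year of June 25, 2113: 176.
2081 has 365 days, so 365 − 306 = 59 days remain in 2081.
Full years 2082–2112: 24 common + 7 leap = 24×365 + 7×366 = 11322 days.
Total: 59 + 11322 + 176 = 11557 days.
11557 is a multiple of 7, so June 25, 2113 falls on the same weekday: Sunday.

Sunday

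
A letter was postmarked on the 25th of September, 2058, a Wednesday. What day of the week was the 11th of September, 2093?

Friday

From September 25, 2058 to September 25, 2092: 34 years, of which 9 contain a Feb 29 — 25×365 + 9×366 = 12419 days.
September 2092: 30 − 25 = 5 days remain.
Then 11 full months totalling 335 days.
September 1–11, 2093: 11 days.
Residual: 351 days.
Total: 12770 days.
12770 mod 7 = 2, so 2 days after Wednesday is Friday.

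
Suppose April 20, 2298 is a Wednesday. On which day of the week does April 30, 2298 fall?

Saturday

Within April 2298: 30 − 20 = 10 days.
10 mod 7 = 3, so 3 days after Wednesday is Saturday.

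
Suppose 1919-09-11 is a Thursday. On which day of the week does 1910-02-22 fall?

Tuesday

Count forward from the earlier date (February 22, 1910) to the later (September 11, 1919):
Day-of-year of February 22, 1910: 53.
Day-of-year of September 11, 1919: 254.
1910 has 365 days, so 365 − 53 = 312 days remain in 1910.
Full years 1911–1918: 6 common + 2 leap = 6×365 + 2×366 = 2922 days.
Total: 312 + 2922 + 254 = 3488 days.
3488 mod 7 = 2, so 2 days before Thursday is Tuesday.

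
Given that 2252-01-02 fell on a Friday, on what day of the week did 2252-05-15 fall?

Saturday

January 2252: 31 − 2 = 29 days remain.
Then February 2252 (29), March (31), April (30): 29 + 31 + 30 = 90 days.
May 1–15, 2252: 15 days.
Total: 29 + 90 + 15 = 134 days.
134 mod 7 = 1, so 1 day after Friday is Saturday.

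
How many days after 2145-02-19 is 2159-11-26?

5393

Day-of-year of February 19, 2145: 50.
Day-of-year of November 26, 2159: 330.
2145 has 365 days, so 365 − 50 = 315 days remain in 2145.
Full years 2146–2158: 10 common + 3 leap = 10×365 + 3×366 = 4748 days.
Total: 315 + 4748 + 330 = 5393 days.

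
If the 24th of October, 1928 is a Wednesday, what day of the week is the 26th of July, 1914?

Sunday

Count forward from the earlier date (July 26, 1914) to the later (October 24, 1928):
From July 26, 1914 to July 26, 1928: 14 years, of which 4 contain a Feb 29 — 10×365 + 4×366 = 5114 days.
July 1928: 31 − 26 = 5 days remain.
Then August (31), September (30): 31 + 30 = 61 days.
October 1–24, 1928: 24 days.
Residual: 90 days.
Total: 5204 days.
5204 mod 7 = 3, so 3 days before Wednesday is Sunday.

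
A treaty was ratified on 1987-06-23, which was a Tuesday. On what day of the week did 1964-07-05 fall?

Sunday

Count forward from the earlier date (July 5, 1964) to the later (June 23, 1987):
Day-of-year of July 5, 1964: 187.
Day-of-year of June 23, 1987: 174.
1964 has 366 days, so 366 − 187 = 179 days remain in 1964.
Full years 1965–1986: 17 common + 5 leap = 17×365 + 5×366 = 8035 days.
Total: 179 + 8035 + 174 = 8388 days.
8388 mod 7 = 2, so 2 days before Tuesday is Sunday.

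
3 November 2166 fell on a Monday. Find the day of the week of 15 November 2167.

November 3, 2166 → November 3, 2167: 365 days.
Within November 2167: 15 − 3 = 12 days.
Total: 377 days.
377 mod 7 = 6, so 6 days after Monday is Sunday.

Sunday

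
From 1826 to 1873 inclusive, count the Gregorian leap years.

12

Years divisible by 4 in [1826, 1873]: 1828, 1832, 1836, 1840, 1844, 1848, 1852, 1856, 1860, 1864, 1868, 1872.
No century exceptions apply. Count: 12.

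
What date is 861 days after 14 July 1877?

22 November 1879

Count 861 days after July 14, 1877:
Day-of-year of July 14, 1877: 195.
Day-of-year of November 22, 1879: 326.
1877 has 365 days, so 365 − 195 = 170 days remain in 1877.
Full years: 1878: 365. Sum = 365.
Total: 170 + 365 + 326 = 861 days.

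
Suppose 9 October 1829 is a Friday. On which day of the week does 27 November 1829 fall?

Friday

October 1829: 31 − 9 = 22 days remain.
November 1–27, 1829: 27 days.
Total: 22 + 27 = 49 days.
49 is a multiple of 7, so 27 November 1829 falls on the same weekday: Friday.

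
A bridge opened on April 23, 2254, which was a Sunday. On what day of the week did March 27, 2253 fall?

Sunday

Count forward from the earlier date (March 27, 2253) to the later (April 23, 2254):
Day-of-year of March 27, 2253: 86.
Day-of-year of April 23, 2254: 113.
2253 has 365 days, so 365 − 86 = 279 days remain in 2253.
Total: 279 + 113 = 392 days.
392 is a multiple of 7, so March 27, 2253 falls on the same weekday: Sunday.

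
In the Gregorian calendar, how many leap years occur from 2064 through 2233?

41

Years divisible by 4: 2064, 2068, …, 2232 — 43 in all.
Of these, 2100, 2200 are divisible by 100 but not 400, so not leap.
Leap years: 43 − 2 = 41.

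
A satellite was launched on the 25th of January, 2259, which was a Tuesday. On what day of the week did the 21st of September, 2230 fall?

Tuesday

Count forward from the earlier date (September 21, 2230) to the later (January 25, 2259):
From September 21, 2230 to September 21, 2258: 28 years, of which 7 contain a Feb 29 — 21×365 + 7×366 = 10227 days.
September 2258: 30 − 21 = 9 days remain.
Then October (31), November (30), December (31): 31 + 30 + 31 = 92 days.
January 1–25, 2259: 25 days.
Residual: 126 days.
Total: 10353 days.
10353 is a multiple of 7, so the 21st of September, 2230 falls on the same weekday: Tuesday.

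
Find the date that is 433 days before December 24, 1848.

October 18, 1847

Count 433 days before December 24, 1848:
October 1847: 31 − 18 = 13 days remain.
Then 13 full months totalling 396 days.
December 1–24, 1848: 24 days.
Total: 13 + 396 + 24 = 433 days.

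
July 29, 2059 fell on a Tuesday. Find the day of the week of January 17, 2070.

Friday

Day-of-year of July 29, 2059: 210.
Day-of-year of January 17, 2070: 17.
2059 has 365 days, so 365 − 210 = 155 days remain in 2059.
Full years 2060–2069: 7 common + 3 leap = 7×365 + 3×366 = 3653 days.
Total: 155 + 3653 + 17 = 3825 days.
3825 mod 7 = 3, so 3 days after Tuesday is Friday.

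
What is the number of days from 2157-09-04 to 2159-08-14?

709

September 4, 2157 → September 4, 2158: 365 days.
September 2158: 30 − 4 = 26 days remain.
Then 10 full months totalling 304 days.
August 1–14, 2159: 14 days.
Residual: 344 days.
Total: 709 days.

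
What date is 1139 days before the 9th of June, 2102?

the 26th of April, 2099

Count 1139 days before June 9, 2102:
April 26, 2099 → April 26, 2100: 365 days (2100 is not a leap year (divisible by 100 but not 400)).
April 26, 2100 → April 26, 2101: 365 days.
April 26, 2101 → April 26, 2102: 365 days.
April 2102: 30 − 26 = 4 days remain.
Then May (31): 31 days.
June 1–9, 2102: 9 days.
Residual: 44 days.
Total: 1139 days.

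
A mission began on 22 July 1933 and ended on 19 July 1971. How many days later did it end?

From July 22, 1933 to July 22, 1970: 37 years, of which 9 contain a Feb 29 — 28×365 + 9×366 = 13514 days.
July 1970: 31 − 22 = 9 days remain.
Then 11 full months totalling 334 days.
July 1–19, 1971: 19 days.
Residual: 362 days.
Total: 13876 days.

13876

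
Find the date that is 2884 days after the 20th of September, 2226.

the 13th of August, 2234

Count 2884 days after September 20, 2226:
From September 20, 2226 to September 20, 2233: 7 years, of which 2 contain a Feb 29 — 5×365 + 2×366 = 2557 days.
September 2233: 30 − 20 = 10 days remain.
Then 10 full months totalling 304 days.
August 1–13, 2234: 13 days.
Residual: 327 days.
Total: 2884 days.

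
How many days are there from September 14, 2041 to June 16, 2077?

From September 14, 2041 to September 14, 2076: 35 years, of which 9 contain a Feb 29 — 26×365 + 9×366 = 12784 days.
September 2076: 30 − 14 = 16 days remain.
Then October (31), November (30), December (31), January (31), February 2077 (28), March (31), April (30), May (31): 31 + 30 + 31 + 31 + 28 + 31 + 30 + 31 = 243 days.
June 1–16, 2077: 16 days.
Residual: 275 days.
Total: 13059 days.

13059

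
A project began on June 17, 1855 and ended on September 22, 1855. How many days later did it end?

June 1855: 30 − 17 = 13 days remain.
Then July (31), August (31): 31 + 31 = 62 days.
September 1–22, 1855: 22 days.
Total: 13 + 62 + 22 = 97 days.

97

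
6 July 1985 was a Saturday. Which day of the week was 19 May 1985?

Sunday

Count forward from the earlier date (May 19, 1985) to the later (July 6, 1985):
May 1985: 31 − 19 = 12 days remain.
Then June (30): 30 days.
July 1–6, 1985: 6 days.
Total: 12 + 30 + 6 = 48 days.
48 mod 7 = 6, so 6 days before Saturday is Sunday.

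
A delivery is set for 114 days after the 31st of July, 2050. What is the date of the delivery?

the 22nd of November, 2050

Count 114 days after July 31, 2050:
July 2050: 31 − 31 = 0 days remain.
Then August (31), September (30), October (31): 31 + 30 + 31 = 92 days.
November 1–22, 2050: 22 days.
Total: 0 + 92 + 22 = 114 days.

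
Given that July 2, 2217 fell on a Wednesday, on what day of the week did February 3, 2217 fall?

Monday

Count forward from the earlier date (February 3, 2217) to the later (July 2, 2217):
February 2217: 28 − 3 = 25 days remain (2217 is not a leap year, so February has 28 days).
Then March (31), April (30), May (31), June (30): 31 + 30 + 31 + 30 = 122 days.
July 1–2, 2217: 2 days.
Total: 25 + 122 + 2 = 149 days.
149 mod 7 = 2, so 2 days before Wednesday is Monday.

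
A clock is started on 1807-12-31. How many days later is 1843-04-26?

From December 31, 1807 to December 31, 1842: 35 years, of which 9 contain a Feb 29 — 26×365 + 9×366 = 12784 days.
December 1842: 31 − 31 = 0 days remain.
Then January (31), February 1843 (28), March (31): 31 + 28 + 31 = 90 days.
April 1–26, 1843: 26 days.
Residual: 116 days.
Total: 12900 days.

12900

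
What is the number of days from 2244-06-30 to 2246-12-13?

June 30, 2244 → June 30, 2245: 365 days.
June 30, 2245 → June 30, 2246: 365 days.
June 2246: 30 − 30 = 0 days remain.
Then July (31), August (31), September (30), October (31), November (30): 31 + 31 + 30 + 31 + 30 = 153 days.
December 1–13, 2246: 13 days.
Residual: 166 days.
Total: 896 days.

896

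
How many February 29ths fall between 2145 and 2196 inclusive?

Years divisible by 4: 2148, 2152, …, 2196 — 13 in all.
No century exceptions apply. Count: 13.

13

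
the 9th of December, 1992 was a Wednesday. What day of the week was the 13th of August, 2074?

Monday

From December 9, 1992 to December 9, 2073: 81 years, of which 20 contain a Feb 29 — 61×365 + 20×366 = 29585 days.
(2000 is a leap year (divisible by 400).)
December 2073: 31 − 9 = 22 days remain.
Then January (31), February 2074 (28), March (31), April (30), May (31), June (30), July (31): 31 + 28 + 31 + 30 + 31 + 30 + 31 = 212 days.
August 1–13, 2074: 13 days.
Residual: 247 days.
Total: 29832 days.
29832 mod 7 = 5, so 5 days after Wednesday is Monday.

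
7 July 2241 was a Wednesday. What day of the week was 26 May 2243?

July 7, 2241 → July 7, 2242: 365 days.
July 2242: 31 − 7 = 24 days remain.
Then 9 full months totalling 273 days.
May 1–26, 2243: 26 days.
Residual: 323 days.
Total: 688 days.
688 mod 7 = 2, so 2 days after Wednesday is Friday.

Friday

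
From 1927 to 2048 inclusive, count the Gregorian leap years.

Years divisible by 4: 1928, 1932, …, 2048 — 31 in all.
2000 is divisible by 400, so still leap.
No century exceptions apply. Count: 31.

31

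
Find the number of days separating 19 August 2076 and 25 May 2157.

Day-of-year of August 19, 2076: 232.
Day-of-year of May 25, 2157: 145.
2076 has 366 days, so 366 − 232 = 134 days remain in 2076.
Full years 2077–2156: 61 common + 19 leap = 61×365 + 19×366 = 29219 days.
Total: 134 + 29219 + 145 = 29498 days.

29498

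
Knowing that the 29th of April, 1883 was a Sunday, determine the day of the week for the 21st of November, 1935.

Thursday

Day-of-year of April 29, 1883: 119.
Day-of-year of November 21, 1935: 325.
1883 has 365 days, so 365 − 119 = 246 days remain in 1883.
Full years 1884–1934: 39 common + 12 leap = 39×365 + 12×366 = 18627 days.
Total: 246 + 18627 + 325 = 19198 days.
19198 mod 7 = 4, so 4 days after Sunday is Thursday.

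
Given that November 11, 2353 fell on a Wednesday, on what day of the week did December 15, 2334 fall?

Count forward from the earlier date (December 15, 2334) to the later (November 11, 2353):
From December 15, 2334 to December 15, 2352: 18 years, of which 5 contain a Feb 29 — 13×365 + 5×366 = 6575 days.
December 2352: 31 − 15 = 16 days remain.
Then 10 full months totalling 304 days.
November 1–11, 2353: 11 days.
Residual: 331 days.
Total: 6906 days.
6906 mod 7 = 4, so 4 days before Wednesday is Saturday.

Saturday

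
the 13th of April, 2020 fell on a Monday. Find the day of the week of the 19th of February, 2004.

Thursday

Count forward from the earlier date (February 19, 2004) to the later (April 13, 2020):
Day-of-year of February 19, 2004: 50.
Day-of-year of April 13, 2020: 104.
2004 has 366 days, so 366 − 50 = 316 days remain in 2004.
Full years 2005–2019: 12 common + 3 leap = 12×365 + 3×366 = 5478 days.
Total: 316 + 5478 + 104 = 5898 days.
5898 mod 7 = 4, so 4 days before Monday is Thursday.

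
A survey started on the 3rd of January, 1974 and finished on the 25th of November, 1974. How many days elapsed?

January 1974: 31 − 3 = 28 days remain.
Then 9 full months totalling 273 days.
November 1–25, 1974: 25 days.
Total: 28 + 273 + 25 = 326 days.

326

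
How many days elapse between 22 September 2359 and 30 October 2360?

Day-of-year of September 22, 2359: 265.
Day-of-year of October 30, 2360: 304.
2359 has 365 days, so 365 − 265 = 100 days remain in 2359.
Total: 100 + 304 = 404 days.

404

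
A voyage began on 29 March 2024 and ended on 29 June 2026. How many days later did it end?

March 29, 2024 → March 29, 2025: 365 days.
March 29, 2025 → March 29, 2026: 365 days.
March 2026: 31 − 29 = 2 days remain.
Then April (30), May (31): 30 + 31 = 61 days.
June 1–29, 2026: 29 days.
Residual: 92 days.
Total: 822 days.

822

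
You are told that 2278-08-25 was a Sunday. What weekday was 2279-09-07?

Day-of-year of August 25, 2278: 237.
Day-of-year of September 7, 2279: 250.
2278 has 365 days, so 365 − 237 = 128 days remain in 2278.
Total: 128 + 250 = 378 days.
378 is a multiple of 7, so 2279-09-07 falls on the same weekday: Sunday.

Sunday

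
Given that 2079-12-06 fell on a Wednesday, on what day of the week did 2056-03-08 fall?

Count forward from the earlier date (March 8, 2056) to the later (December 6, 2079):
Day-of-year of March 8, 2056: 68.
Day-of-year of December 6, 2079: 340.
2056 has 366 days, so 366 − 68 = 298 days remain in 2056.
Full years 2057–2078: 17 common + 5 leap = 17×365 + 5×366 = 8035 days.
Total: 298 + 8035 + 340 = 8673 days.
8673 is a multiple of 7, so 2056-03-08 falls on the same weekday: Wednesday.

Wednesday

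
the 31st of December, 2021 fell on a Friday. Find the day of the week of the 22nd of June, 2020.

Count forward from the earlier date (June 22, 2020) to the later (December 31, 2021):
Day-of-year of June 22, 2020: 174.
Day-of-year of December 31, 2021: 365.
2020 has 366 days, so 366 − 174 = 192 days remain in 2020.
Total: 192 + 365 = 557 days.
557 mod 7 = 4, so 4 days before Friday is Monday.

Monday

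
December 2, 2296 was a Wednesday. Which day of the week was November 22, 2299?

Wednesday

Day-of-year of December 2, 2296: 337.
Day-of-year of November 22, 2299: 326.
2296 has 366 days, so 366 − 337 = 29 days remain in 2296.
Full years: 2297: 365; 2298: 365. Sum = 730.
Total: 29 + 730 + 326 = 1085 days.
1085 is a multiple of 7, so November 22, 2299 falls on the same weekday: Wednesday.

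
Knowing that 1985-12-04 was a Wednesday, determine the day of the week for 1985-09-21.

Saturday

Count forward from the earlier date (September 21, 1985) to the later (December 4, 1985):
September 1985: 30 − 21 = 9 days remain.
Then October (31), November (30): 31 + 30 = 61 days.
December 1–4, 1985: 4 days.
Total: 9 + 61 + 4 = 74 days.
74 mod 7 = 4, so 4 days before Wednesday is Saturday.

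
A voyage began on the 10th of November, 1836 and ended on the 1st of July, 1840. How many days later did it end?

Day-of-year of November 10, 1836: 315.
Day-of-year of July 1, 1840: 183.
1836 has 366 days, so 366 − 315 = 51 days remain in 1836.
Full years: 1837: 365; 1838: 365; 1839: 365. Sum = 1095.
Total: 51 + 1095 + 183 = 1329 days.

1329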